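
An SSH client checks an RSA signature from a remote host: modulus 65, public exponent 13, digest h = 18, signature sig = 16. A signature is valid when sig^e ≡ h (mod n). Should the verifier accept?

reject

Squares mod 65: sig^1≡16, sig^2≡61, sig^4≡16, sig^8≡61
13 = 8 + 4 + 1, so sig^13 ≡ 61·16·16 ≡ 16 (mod 65)
The recovered value 16 does not match the digest 18.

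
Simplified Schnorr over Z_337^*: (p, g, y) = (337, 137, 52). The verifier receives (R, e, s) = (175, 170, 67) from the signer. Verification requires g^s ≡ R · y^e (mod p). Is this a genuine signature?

g^s mod p:
137^2 = 18769 ≡ 234
137^4 ≡ 234^2 = 54756 ≡ 162
137^8 ≡ 162^2 = 26244 ≡ 295
137^16 ≡ 295^2 = 87025 ≡ 79
137^32 ≡ 79^2 = 6241 ≡ 175
137^64 ≡ 175^2 = 30625 ≡ 295
67 = 64 + 2 + 1, so 137^67 ≡ 295·234·137 ≡ 216 (mod 337)
R · y^e mod p:
52^2 = 2704 ≡ 8
52^4 ≡ 8^2 = 64
52^8 ≡ 64^2 = 4096 ≡ 52
52^16 ≡ 52^2 = 2704 ≡ 8
52^32 ≡ 8^2 = 64
52^64 ≡ 64^2 = 4096 ≡ 52
52^128 ≡ 52^2 = 2704 ≡ 8
170 = 128 + 32 + 8 + 2, so 52^170 ≡ 8·64·52·8 ≡ 8 (mod 337)
175·8 = 1400 ≡ 52 (mod 337)
216 ≠ 52; the check fails.

forged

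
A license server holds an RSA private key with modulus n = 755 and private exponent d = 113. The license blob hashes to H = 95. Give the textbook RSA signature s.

500

H^113 mod 755 = 500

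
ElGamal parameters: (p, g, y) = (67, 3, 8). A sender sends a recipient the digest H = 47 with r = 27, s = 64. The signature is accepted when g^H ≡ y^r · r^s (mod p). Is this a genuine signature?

Left side g^H mod p:
3^47 mod 67 = 27
Right side y^r · r^s mod p:
8^27 mod 67 = 5
27^64 mod 67 = 25
5·25 = 125 ≡ 58 (mod 67)
27 ≠ 58, so verification fails.

forged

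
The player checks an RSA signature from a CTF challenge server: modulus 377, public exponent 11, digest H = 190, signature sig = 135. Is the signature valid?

invalid

sig^2 ≡ 135^2 = 18225 ≡ 129
sig^4 ≡ 129^2 = 16641 ≡ 53
sig^8 ≡ 53^2 = 2809 ≡ 170
11 = 8 + 2 + 1, so sig^11 ≡ 170·129·135 ≡ 346 (mod 377)
sig^11 mod 377 = 346, but H = 190.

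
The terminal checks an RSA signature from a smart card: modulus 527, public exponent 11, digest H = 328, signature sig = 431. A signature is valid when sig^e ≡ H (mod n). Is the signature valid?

sig^2 ≡ 431^2 = 185761 ≡ 257
sig^4 ≡ 257^2 = 66049 ≡ 174
sig^8 ≡ 174^2 = 30276 ≡ 237
11 = 8 + 2 + 1, so sig^11 ≡ 237·257·431 ≡ 328 (mod 527)
328 = H, so the signature checks out.

valid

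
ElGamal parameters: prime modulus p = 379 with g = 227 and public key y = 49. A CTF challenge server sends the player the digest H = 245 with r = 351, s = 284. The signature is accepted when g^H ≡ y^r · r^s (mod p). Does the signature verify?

verifies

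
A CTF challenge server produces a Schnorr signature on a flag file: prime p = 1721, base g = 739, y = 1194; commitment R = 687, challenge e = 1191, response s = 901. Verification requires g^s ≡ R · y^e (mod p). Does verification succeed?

passes

g^s mod p:
739^2 = 546121 ≡ 564
739^4 ≡ 564^2 = 318096 ≡ 1432
739^8 ≡ 1432^2 = 2050624 ≡ 913
739^16 ≡ 913^2 = 833569 ≡ 605
739^32 ≡ 605^2 = 366025 ≡ 1173
739^64 ≡ 1173^2 = 1375929 ≡ 850
739^128 ≡ 850^2 = 722500 ≡ 1401
739^256 ≡ 1401^2 = 1962801 ≡ 861
739^512 ≡ 861^2 = 741321 ≡ 1291
901 = 512 + 256 + 128 + 4 + 1, so 739^901 ≡ 1291·861·1401·1432·739 ≡ 1517 (mod 1721)
R · y^e mod p:
1194^2 = 1425636 ≡ 648
1194^4 ≡ 648^2 = 419904 ≡ 1701
1194^8 ≡ 1701^2 = 2893401 ≡ 400
1194^16 ≡ 400^2 = 160000 ≡ 1668
1194^32 ≡ 1668^2 = 2782224 ≡ 1088
1194^64 ≡ 1088^2 = 1183744 ≡ 1417
1194^128 ≡ 1417^2 = 2007889 ≡ 1203
1194^256 ≡ 1203^2 = 1447209 ≡ 1569
1194^512 ≡ 1569^2 = 2461761 ≡ 731
1194^1024 ≡ 731^2 = 534361 ≡ 851
1191 = 1024 + 128 + 32 + 4 + 2 + 1, so 1194^1191 ≡ 851·1203·1088·1701·648·1194 ≡ 1375 (mod 1721)
687·1375 = 944625 ≡ 1517 (mod 1721)
1517 ≡ 1517 (mod 1721); signature holds.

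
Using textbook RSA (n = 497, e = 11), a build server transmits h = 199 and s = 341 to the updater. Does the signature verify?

verifies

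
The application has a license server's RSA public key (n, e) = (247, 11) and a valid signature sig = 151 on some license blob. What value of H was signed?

sig^2 ≡ 151^2 = 22801 ≡ 77
sig^4 ≡ 77^2 = 5929 ≡ 1
sig^8 ≡ 1^2 = 1
11 = 8 + 2 + 1, so sig^11 ≡ 1·77·151 ≡ 18 (mod 247)

18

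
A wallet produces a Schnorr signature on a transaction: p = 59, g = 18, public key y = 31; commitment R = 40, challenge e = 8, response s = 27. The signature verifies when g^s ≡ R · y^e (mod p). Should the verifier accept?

reject

g^s mod p:
18^2 = 324 ≡ 29
18^4 ≡ 29^2 = 841 ≡ 15
18^8 ≡ 15^2 = 225 ≡ 48
18^16 ≡ 48^2 = 2304 ≡ 3
27 = 16 + 8 + 2 + 1, so 18^27 ≡ 3·48·29·18 ≡ 2 (mod 59)
R · y^e mod p:
31^2 = 961 ≡ 17
31^4 ≡ 17^2 = 289 ≡ 53
31^8 ≡ 53^2 = 2809 ≡ 36
40·36 = 1440 ≡ 24 (mod 59)
2 ≠ 24; the check fails.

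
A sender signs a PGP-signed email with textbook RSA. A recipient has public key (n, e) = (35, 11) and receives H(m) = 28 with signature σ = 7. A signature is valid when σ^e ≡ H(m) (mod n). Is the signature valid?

valid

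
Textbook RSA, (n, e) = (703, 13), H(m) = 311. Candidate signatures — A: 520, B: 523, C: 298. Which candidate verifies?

A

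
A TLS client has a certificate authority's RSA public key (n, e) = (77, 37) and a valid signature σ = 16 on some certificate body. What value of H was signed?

σ^2 ≡ 16^2 = 256 ≡ 25
σ^4 ≡ 25^2 = 625 ≡ 9
σ^8 ≡ 9^2 = 81 ≡ 4
σ^16 ≡ 4^2 = 16
σ^32 ≡ 16^2 = 256 ≡ 25
37 = 32 + 4 + 1, so σ^37 ≡ 25·9·16 ≡ 58 (mod 77)

58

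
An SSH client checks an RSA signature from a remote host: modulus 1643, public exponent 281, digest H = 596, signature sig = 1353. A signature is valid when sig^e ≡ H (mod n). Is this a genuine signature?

genuine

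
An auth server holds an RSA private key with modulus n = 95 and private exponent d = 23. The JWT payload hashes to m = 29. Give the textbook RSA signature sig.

m^2 ≡ 29^2 = 841 ≡ 81
m^4 ≡ 81^2 = 6561 ≡ 6
m^8 ≡ 6^2 = 36
m^16 ≡ 36^2 = 1296 ≡ 61
23 = 16 + 4 + 2 + 1, so m^23 ≡ 61·6·81·29 ≡ 79 (mod 95)

79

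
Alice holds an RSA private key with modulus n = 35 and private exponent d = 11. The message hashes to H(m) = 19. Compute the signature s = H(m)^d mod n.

24

(H(m))^2 ≡ 19^2 = 361 ≡ 11
(H(m))^4 ≡ 11^2 = 121 ≡ 16
(H(m))^8 ≡ 16^2 = 256 ≡ 11
11 = 8 + 2 + 1, so (H(m))^11 ≡ 11·11·19 ≡ 24 (mod 35)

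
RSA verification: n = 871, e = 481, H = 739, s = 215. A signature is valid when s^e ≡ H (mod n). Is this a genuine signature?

Squares mod 871: s^1≡215, s^2≡62, s^4≡360, s^8≡692, s^16≡685, s^32≡627, s^64≡308, s^128≡796, s^256≡399
481 = 256 + 128 + 64 + 32 + 1, so s^481 ≡ 399·796·308·627·215 ≡ 826 (mod 871)
826 ≠ 739, so verification fails.

forged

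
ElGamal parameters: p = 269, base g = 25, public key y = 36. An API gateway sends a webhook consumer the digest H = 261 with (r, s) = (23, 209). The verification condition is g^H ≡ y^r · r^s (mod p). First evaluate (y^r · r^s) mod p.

36^2 = 1296 ≡ 220
36^4 ≡ 220^2 = 48400 ≡ 249
36^8 ≡ 249^2 = 62001 ≡ 131
36^16 ≡ 131^2 = 17161 ≡ 214
23 = 16 + 4 + 2 + 1, so 36^23 ≡ 214·249·220·36 ≡ 166 (mod 269)
23^2 = 529 ≡ 260
23^4 ≡ 260^2 = 67600 ≡ 81
23^8 ≡ 81^2 = 6561 ≡ 105
23^16 ≡ 105^2 = 11025 ≡ 265
23^32 ≡ 265^2 = 70225 ≡ 16
23^64 ≡ 16^2 = 256
23^128 ≡ 256^2 = 65536 ≡ 169
209 = 128 + 64 + 16 + 1, so 23^209 ≡ 169·256·265·23 ≡ 105 (mod 269)
y^r · r^s ≡ 166·105 = 17430 ≡ 214 (mod 269)

214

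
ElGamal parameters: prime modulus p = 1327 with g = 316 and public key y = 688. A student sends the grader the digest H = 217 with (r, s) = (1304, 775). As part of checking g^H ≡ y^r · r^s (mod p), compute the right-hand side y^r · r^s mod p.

322

688^2 = 473344 ≡ 932
688^4 ≡ 932^2 = 868624 ≡ 766
688^8 ≡ 766^2 = 586756 ≡ 222
688^16 ≡ 222^2 = 49284 ≡ 185
688^32 ≡ 185^2 = 34225 ≡ 1050
688^64 ≡ 1050^2 = 1102500 ≡ 1090
688^128 ≡ 1090^2 = 1188100 ≡ 435
688^256 ≡ 435^2 = 189225 ≡ 791
688^512 ≡ 791^2 = 625681 ≡ 664
688^1024 ≡ 664^2 = 440896 ≡ 332
1304 = 1024 + 256 + 16 + 8, so 688^1304 ≡ 332·791·185·222 ≡ 1016 (mod 1327)
1304^2 = 1700416 ≡ 529
1304^4 ≡ 529^2 = 279841 ≡ 1171
1304^8 ≡ 1171^2 = 1371241 ≡ 450
1304^16 ≡ 450^2 = 202500 ≡ 796
1304^32 ≡ 796^2 = 633616 ≡ 637
1304^64 ≡ 637^2 = 405769 ≡ 1034
1304^128 ≡ 1034^2 = 1069156 ≡ 921
1304^256 ≡ 921^2 = 848241 ≡ 288
1304^512 ≡ 288^2 = 82944 ≡ 670
775 = 512 + 256 + 4 + 2 + 1, so 1304^775 ≡ 670·288·1171·529·1304 ≡ 703 (mod 1327)
y^r · r^s ≡ 1016·703 = 714248 ≡ 322 (mod 1327)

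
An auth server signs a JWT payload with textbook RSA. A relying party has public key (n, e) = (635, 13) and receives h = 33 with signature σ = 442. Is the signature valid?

invalid

σ^13 mod 635 = 602
σ^13 mod 635 = 602, but h = 33.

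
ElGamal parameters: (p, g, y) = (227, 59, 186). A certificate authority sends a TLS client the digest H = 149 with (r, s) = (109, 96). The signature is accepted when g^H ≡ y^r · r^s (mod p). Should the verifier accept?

accept

Left side g^H mod p:
59^2 = 3481 ≡ 76
59^4 ≡ 76^2 = 5776 ≡ 101
59^8 ≡ 101^2 = 10201 ≡ 213
59^16 ≡ 213^2 = 45369 ≡ 196
59^32 ≡ 196^2 = 38416 ≡ 53
59^64 ≡ 53^2 = 2809 ≡ 85
59^128 ≡ 85^2 = 7225 ≡ 188
149 = 128 + 16 + 4 + 1, so 59^149 ≡ 188·196·101·59 ≡ 132 (mod 227)
Right side y^r · r^s mod p:
186^2 = 34596 ≡ 92
186^4 ≡ 92^2 = 8464 ≡ 65
186^8 ≡ 65^2 = 4225 ≡ 139
186^16 ≡ 139^2 = 19321 ≡ 26
186^32 ≡ 26^2 = 676 ≡ 222
186^64 ≡ 222^2 = 49284 ≡ 25
109 = 64 + 32 + 8 + 4 + 1, so 186^109 ≡ 25·222·139·65·186 ≡ 7 (mod 227)
109^2 = 11881 ≡ 77
109^4 ≡ 77^2 = 5929 ≡ 27
109^8 ≡ 27^2 = 729 ≡ 48
109^16 ≡ 48^2 = 2304 ≡ 34
109^32 ≡ 34^2 = 1156 ≡ 21
109^64 ≡ 21^2 = 441 ≡ 214
96 = 64 + 32, so 109^96 ≡ 214·21 ≡ 181 (mod 227)
7·181 = 1267 ≡ 132 (mod 227)
132 ≡ 132 (mod 227), so the signature is genuine.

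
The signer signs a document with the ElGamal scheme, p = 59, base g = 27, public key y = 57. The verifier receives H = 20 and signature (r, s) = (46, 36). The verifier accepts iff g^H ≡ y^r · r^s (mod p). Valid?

yes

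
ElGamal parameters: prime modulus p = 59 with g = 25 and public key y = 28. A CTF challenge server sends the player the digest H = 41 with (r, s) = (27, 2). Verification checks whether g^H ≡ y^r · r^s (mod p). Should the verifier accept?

Left side g^H mod p:
25^2 = 625 ≡ 35
25^4 ≡ 35^2 = 1225 ≡ 45
25^8 ≡ 45^2 = 2025 ≡ 19
25^16 ≡ 19^2 = 361 ≡ 7
25^32 ≡ 7^2 = 49
41 = 32 + 8 + 1, so 25^41 ≡ 49·19·25 ≡ 29 (mod 59)
Right side y^r · r^s mod p:
28^2 = 784 ≡ 17
28^4 ≡ 17^2 = 289 ≡ 53
28^8 ≡ 53^2 = 2809 ≡ 36
28^16 ≡ 36^2 = 1296 ≡ 57
27 = 16 + 8 + 2 + 1, so 28^27 ≡ 57·36·17·28 ≡ 7 (mod 59)
27^2 = 729 ≡ 21
7·21 = 147 ≡ 29 (mod 59)
29 ≡ 29 (mod 59), so the signature is genuine.

accept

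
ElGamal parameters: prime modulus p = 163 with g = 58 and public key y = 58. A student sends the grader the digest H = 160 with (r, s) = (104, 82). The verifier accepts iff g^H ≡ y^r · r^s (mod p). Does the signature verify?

verifies

Left side g^H mod p:
58^2 = 3364 ≡ 104
58^4 ≡ 104^2 = 10816 ≡ 58
58^8 ≡ 58^2 = 3364 ≡ 104
58^16 ≡ 104^2 = 10816 ≡ 58
58^32 ≡ 58^2 = 3364 ≡ 104
58^64 ≡ 104^2 = 10816 ≡ 58
58^128 ≡ 58^2 = 3364 ≡ 104
160 = 128 + 32, so 58^160 ≡ 104·104 ≡ 58 (mod 163)
Right side y^r · r^s mod p:
58^2 = 3364 ≡ 104
58^4 ≡ 104^2 = 10816 ≡ 58
58^8 ≡ 58^2 = 3364 ≡ 104
58^16 ≡ 104^2 = 10816 ≡ 58
58^32 ≡ 58^2 = 3364 ≡ 104
58^64 ≡ 104^2 = 10816 ≡ 58
104 = 64 + 32 + 8, so 58^104 ≡ 58·104·104 ≡ 104 (mod 163)
104^2 = 10816 ≡ 58
104^4 ≡ 58^2 = 3364 ≡ 104
104^8 ≡ 104^2 = 10816 ≡ 58
104^16 ≡ 58^2 = 3364 ≡ 104
104^32 ≡ 104^2 = 10816 ≡ 58
104^64 ≡ 58^2 = 3364 ≡ 104
82 = 64 + 16 + 2, so 104^82 ≡ 104·104·58 ≡ 104 (mod 163)
104·104 = 10816 ≡ 58 (mod 163)
58 ≡ 58 (mod 163), so the signature is genuine.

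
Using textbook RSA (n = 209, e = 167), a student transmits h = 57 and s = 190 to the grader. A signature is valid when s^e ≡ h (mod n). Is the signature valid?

s^2 ≡ 190^2 = 36100 ≡ 152
s^4 ≡ 152^2 = 23104 ≡ 114
s^8 ≡ 114^2 = 12996 ≡ 38
s^16 ≡ 38^2 = 1444 ≡ 190
s^32 ≡ 190^2 = 36100 ≡ 152
s^64 ≡ 152^2 = 23104 ≡ 114
s^128 ≡ 114^2 = 12996 ≡ 38
167 = 128 + 32 + 4 + 2 + 1, so s^167 ≡ 38·152·114·152·190 ≡ 152 (mod 209)
The recovered value 152 does not match the digest 57.

invalid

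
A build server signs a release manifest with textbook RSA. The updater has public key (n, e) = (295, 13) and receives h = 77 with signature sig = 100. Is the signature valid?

sig^2 ≡ 100^2 = 10000 ≡ 265
sig^4 ≡ 265^2 = 70225 ≡ 15
sig^8 ≡ 15^2 = 225
13 = 8 + 4 + 1, so sig^13 ≡ 225·15·100 ≡ 20 (mod 295)
20 ≠ 77, so verification fails.

invalid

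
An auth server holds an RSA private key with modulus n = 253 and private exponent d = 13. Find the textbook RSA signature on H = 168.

H^2 ≡ 168^2 = 28224 ≡ 141
H^4 ≡ 141^2 = 19881 ≡ 147
H^8 ≡ 147^2 = 21609 ≡ 104
13 = 8 + 4 + 1, so H^13 ≡ 104·147·168 ≡ 181 (mod 253)

181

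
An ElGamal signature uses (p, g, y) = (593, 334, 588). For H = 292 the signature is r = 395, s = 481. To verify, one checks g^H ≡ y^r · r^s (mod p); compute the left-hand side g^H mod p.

562

Squares mod 593: 334^1≡334, 334^2≡72, 334^4≡440, 334^8≡282, 334^16≡62, 334^32≡286, 334^64≡555, 334^128≡258, 334^256≡148
292 = 256 + 32 + 4, so 334^292 ≡ 148·286·440 ≡ 562 (mod 593)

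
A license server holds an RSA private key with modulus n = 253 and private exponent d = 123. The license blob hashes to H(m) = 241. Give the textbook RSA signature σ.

(H(m))^2 ≡ 241^2 = 58081 ≡ 144
(H(m))^4 ≡ 144^2 = 20736 ≡ 243
(H(m))^8 ≡ 243^2 = 59049 ≡ 100
(H(m))^16 ≡ 100^2 = 10000 ≡ 133
(H(m))^32 ≡ 133^2 = 17689 ≡ 232
(H(m))^64 ≡ 232^2 = 53824 ≡ 188
123 = 64 + 32 + 16 + 8 + 2 + 1, so (H(m))^123 ≡ 188·232·133·100·144·241 ≡ 109 (mod 253)

109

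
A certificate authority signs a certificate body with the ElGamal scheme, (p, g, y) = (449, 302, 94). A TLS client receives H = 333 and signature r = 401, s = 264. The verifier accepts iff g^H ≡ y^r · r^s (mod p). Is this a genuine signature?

genuine

Left side g^H mod p:
Squares mod 449: 302^1≡302, 302^2≡57, 302^4≡106, 302^8≡11, 302^16≡121, 302^32≡273, 302^64≡444, 302^128≡25, 302^256≡176
333 = 256 + 64 + 8 + 4 + 1, so 302^333 ≡ 176·444·11·106·302 ≡ 292 (mod 449)
Right side y^r · r^s mod p:
Squares mod 449: 94^1≡94, 94^2≡305, 94^4≡82, 94^8≡438, 94^16≡121, 94^32≡273, 94^64≡444, 94^128≡25, 94^256≡176
401 = 256 + 128 + 16 + 1, so 94^401 ≡ 176·25·121·94 ≡ 60 (mod 449)
Squares mod 449: 401^1≡401, 401^2≡59, 401^4≡338, 401^8≡198, 401^16≡141, 401^32≡125, 401^64≡359, 401^128≡18, 401^256≡324
264 = 256 + 8, so 401^264 ≡ 324·198 ≡ 394 (mod 449)
60·394 = 23640 ≡ 292 (mod 449)
292 ≡ 292 (mod 449), so the signature is genuine.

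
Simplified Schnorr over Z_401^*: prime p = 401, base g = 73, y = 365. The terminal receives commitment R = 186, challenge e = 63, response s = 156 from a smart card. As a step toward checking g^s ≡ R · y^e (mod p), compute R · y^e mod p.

365^63 mod 401 = 9
R · y^e ≡ 186·9 = 1674 ≡ 70 (mod 401)

70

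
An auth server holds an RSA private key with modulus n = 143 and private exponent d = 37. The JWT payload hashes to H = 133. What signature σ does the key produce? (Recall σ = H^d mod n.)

H^2 ≡ 133^2 = 17689 ≡ 100
H^4 ≡ 100^2 = 10000 ≡ 133
H^8 ≡ 133^2 = 17689 ≡ 100
H^16 ≡ 100^2 = 10000 ≡ 133
H^32 ≡ 133^2 = 17689 ≡ 100
37 = 32 + 4 + 1, so H^37 ≡ 100·133·133 ≡ 133 (mod 143)

133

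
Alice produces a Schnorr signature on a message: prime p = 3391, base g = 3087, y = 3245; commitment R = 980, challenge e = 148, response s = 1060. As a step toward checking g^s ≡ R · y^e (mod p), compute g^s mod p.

2215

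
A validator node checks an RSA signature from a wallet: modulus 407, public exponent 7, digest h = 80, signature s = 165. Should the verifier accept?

reject

s^2 ≡ 165^2 = 27225 ≡ 363
s^4 ≡ 363^2 = 131769 ≡ 308
7 = 4 + 2 + 1, so s^7 ≡ 308·363·165 ≡ 385 (mod 407)
385 ≠ 80, so verification fails.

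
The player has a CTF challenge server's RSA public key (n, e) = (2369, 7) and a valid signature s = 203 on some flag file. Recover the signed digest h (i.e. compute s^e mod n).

1418

Squares mod 2369: s^1≡203, s^2≡936, s^4≡1935
7 = 4 + 2 + 1, so s^7 ≡ 1935·936·203 ≡ 1418 (mod 2369)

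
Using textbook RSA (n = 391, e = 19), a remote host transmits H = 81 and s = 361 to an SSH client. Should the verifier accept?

Squares mod 391: s^1≡361, s^2≡118, s^4≡239, s^8≡35, s^16≡52
19 = 16 + 2 + 1, so s^19 ≡ 52·118·361 ≡ 81 (mod 391)
s^19 mod 391 = 81 matches H.

accept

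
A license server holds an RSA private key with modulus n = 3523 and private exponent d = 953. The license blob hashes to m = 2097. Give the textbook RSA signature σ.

m^2 ≡ 2097^2 = 4397409 ≡ 705
m^4 ≡ 705^2 = 497025 ≡ 282
m^8 ≡ 282^2 = 79524 ≡ 2018
m^16 ≡ 2018^2 = 4072324 ≡ 3259
m^32 ≡ 3259^2 = 10621081 ≡ 2759
m^64 ≡ 2759^2 = 7612081 ≡ 2401
m^128 ≡ 2401^2 = 5764801 ≡ 1173
m^256 ≡ 1173^2 = 1375929 ≡ 1959
m^512 ≡ 1959^2 = 3837681 ≡ 1134
953 = 512 + 256 + 128 + 32 + 16 + 8 + 1, so m^953 ≡ 1134·1959·1173·2759·3259·2018·2097 ≡ 2831 (mod 3523)

2831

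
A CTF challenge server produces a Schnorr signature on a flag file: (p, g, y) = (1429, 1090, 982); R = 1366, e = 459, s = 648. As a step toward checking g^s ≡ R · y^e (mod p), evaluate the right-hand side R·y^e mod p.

66

Squares mod 1429: 982^1≡982, 982^2≡1178, 982^4≡125, 982^8≡1335, 982^16≡262, 982^32≡52, 982^64≡1275, 982^128≡852, 982^256≡1401
459 = 256 + 128 + 64 + 8 + 2 + 1, so 982^459 ≡ 1401·852·1275·1335·1178·982 ≡ 67 (mod 1429)
R · y^e ≡ 1366·67 = 91522 ≡ 66 (mod 1429)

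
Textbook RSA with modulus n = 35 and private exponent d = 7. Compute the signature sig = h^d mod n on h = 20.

20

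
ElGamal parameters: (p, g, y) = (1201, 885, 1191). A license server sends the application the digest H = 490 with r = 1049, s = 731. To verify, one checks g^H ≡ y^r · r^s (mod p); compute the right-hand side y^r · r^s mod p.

1191^2 = 1418481 ≡ 100
1191^4 ≡ 100^2 = 10000 ≡ 392
1191^8 ≡ 392^2 = 153664 ≡ 1137
1191^16 ≡ 1137^2 = 1292769 ≡ 493
1191^32 ≡ 493^2 = 243049 ≡ 447
1191^64 ≡ 447^2 = 199809 ≡ 443
1191^128 ≡ 443^2 = 196249 ≡ 486
1191^256 ≡ 486^2 = 236196 ≡ 800
1191^512 ≡ 800^2 = 640000 ≡ 1068
1191^1024 ≡ 1068^2 = 1140624 ≡ 875
1049 = 1024 + 16 + 8 + 1, so 1191^1049 ≡ 875·493·1137·1191 ≡ 125 (mod 1201)
1049^2 = 1100401 ≡ 285
1049^4 ≡ 285^2 = 81225 ≡ 758
1049^8 ≡ 758^2 = 574564 ≡ 486
1049^16 ≡ 486^2 = 236196 ≡ 800
1049^32 ≡ 800^2 = 640000 ≡ 1068
1049^64 ≡ 1068^2 = 1140624 ≡ 875
1049^128 ≡ 875^2 = 765625 ≡ 588
1049^256 ≡ 588^2 = 345744 ≡ 1057
1049^512 ≡ 1057^2 = 1117249 ≡ 319
731 = 512 + 128 + 64 + 16 + 8 + 2 + 1, so 1049^731 ≡ 319·588·875·800·486·285·1049 ≡ 1050 (mod 1201)
y^r · r^s ≡ 125·1050 = 131250 ≡ 341 (mod 1201)

341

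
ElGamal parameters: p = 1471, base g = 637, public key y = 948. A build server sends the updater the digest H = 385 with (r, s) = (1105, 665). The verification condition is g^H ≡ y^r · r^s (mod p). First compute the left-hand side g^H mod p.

252

637^2 = 405769 ≡ 1244
637^4 ≡ 1244^2 = 1547536 ≡ 44
637^8 ≡ 44^2 = 1936 ≡ 465
637^16 ≡ 465^2 = 216225 ≡ 1459
637^32 ≡ 1459^2 = 2128681 ≡ 144
637^64 ≡ 144^2 = 20736 ≡ 142
637^128 ≡ 142^2 = 20164 ≡ 1041
637^256 ≡ 1041^2 = 1083681 ≡ 1025
385 = 256 + 128 + 1, so 637^385 ≡ 1025·1041·637 ≡ 252 (mod 1471)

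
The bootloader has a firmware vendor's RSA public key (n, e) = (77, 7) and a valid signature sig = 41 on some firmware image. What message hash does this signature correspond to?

sig^2 ≡ 41^2 = 1681 ≡ 64
sig^4 ≡ 64^2 = 4096 ≡ 15
7 = 4 + 2 + 1, so sig^7 ≡ 15·64·41 ≡ 13 (mod 77)

13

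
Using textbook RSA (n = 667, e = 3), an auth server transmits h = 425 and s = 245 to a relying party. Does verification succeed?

Squares mod 667: s^1≡245, s^2≡662
3 = 2 + 1, so s^3 ≡ 662·245 ≡ 109 (mod 667)
The recovered value 109 does not match the digest 425.

fails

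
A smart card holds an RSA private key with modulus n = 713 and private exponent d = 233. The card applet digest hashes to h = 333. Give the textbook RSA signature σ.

201

h^2 ≡ 333^2 = 110889 ≡ 374
h^4 ≡ 374^2 = 139876 ≡ 128
h^8 ≡ 128^2 = 16384 ≡ 698
h^16 ≡ 698^2 = 487204 ≡ 225
h^32 ≡ 225^2 = 50625 ≡ 2
h^64 ≡ 2^2 = 4
h^128 ≡ 4^2 = 16
233 = 128 + 64 + 32 + 8 + 1, so h^233 ≡ 16·4·2·698·333 ≡ 201 (mod 713)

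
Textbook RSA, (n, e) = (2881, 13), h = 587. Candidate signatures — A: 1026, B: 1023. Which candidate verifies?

Candidate A: 1026^2 = 1052676 ≡ 1111; 1026^4 ≡ 1111^2 = 1234321 ≡ 1253; 1026^8 ≡ 1253^2 = 1570009 ≡ 2745; 13 = 8 + 4 + 1, so 1026^13 ≡ 2745·1253·1026 ≡ 639 (mod 2881)
Candidate B: 1023^2 = 1046529 ≡ 726; 1023^4 ≡ 726^2 = 527076 ≡ 2734; 1023^8 ≡ 2734^2 = 7474756 ≡ 1442; 13 = 8 + 4 + 1, so 1023^13 ≡ 1442·2734·1023 ≡ 587 (mod 2881)
  → matches h = 587

B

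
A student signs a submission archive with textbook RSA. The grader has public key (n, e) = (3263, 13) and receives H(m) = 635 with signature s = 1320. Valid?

s^2 ≡ 1320^2 = 1742400 ≡ 3221
s^4 ≡ 3221^2 = 10374841 ≡ 1764
s^8 ≡ 1764^2 = 3111696 ≡ 2057
13 = 8 + 4 + 1, so s^13 ≡ 2057·1764·1320 ≡ 709 (mod 3263)
The recovered value 709 does not match the digest 635.

no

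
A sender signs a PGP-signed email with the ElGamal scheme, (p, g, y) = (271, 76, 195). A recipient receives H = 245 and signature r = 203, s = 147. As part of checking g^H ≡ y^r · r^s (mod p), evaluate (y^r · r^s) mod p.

195^2 = 38025 ≡ 85
195^4 ≡ 85^2 = 7225 ≡ 179
195^8 ≡ 179^2 = 32041 ≡ 63
195^16 ≡ 63^2 = 3969 ≡ 175
195^32 ≡ 175^2 = 30625 ≡ 2
195^64 ≡ 2^2 = 4
195^128 ≡ 4^2 = 16
203 = 128 + 64 + 8 + 2 + 1, so 195^203 ≡ 16·4·63·85·195 ≡ 174 (mod 271)
203^2 = 41209 ≡ 17
203^4 ≡ 17^2 = 289 ≡ 18
203^8 ≡ 18^2 = 324 ≡ 53
203^16 ≡ 53^2 = 2809 ≡ 99
203^32 ≡ 99^2 = 9801 ≡ 45
203^64 ≡ 45^2 = 2025 ≡ 128
203^128 ≡ 128^2 = 16384 ≡ 124
147 = 128 + 16 + 2 + 1, so 203^147 ≡ 124·99·17·203 ≡ 130 (mod 271)
y^r · r^s ≡ 174·130 = 22620 ≡ 127 (mod 271)

127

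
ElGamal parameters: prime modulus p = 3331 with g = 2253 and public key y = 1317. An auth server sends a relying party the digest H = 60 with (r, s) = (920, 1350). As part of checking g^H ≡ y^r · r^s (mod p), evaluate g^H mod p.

1899

2253^60 mod 3331 = 1899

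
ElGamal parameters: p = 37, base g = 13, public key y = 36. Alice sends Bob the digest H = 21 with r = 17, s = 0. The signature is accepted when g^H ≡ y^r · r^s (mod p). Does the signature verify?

Left side g^H mod p:
13^2 = 169 ≡ 21
13^4 ≡ 21^2 = 441 ≡ 34
13^8 ≡ 34^2 = 1156 ≡ 9
13^16 ≡ 9^2 = 81 ≡ 7
21 = 16 + 4 + 1, so 13^21 ≡ 7·34·13 ≡ 23 (mod 37)
Right side y^r · r^s mod p:
36^2 = 1296 ≡ 1
36^4 ≡ 1^2 = 1
36^8 ≡ 1^2 = 1
36^16 ≡ 1^2 = 1
17 = 16 + 1, so 36^17 ≡ 1·36 ≡ 36 (mod 37)
17^0 mod 37 = 1
36·1 = 36 ≡ 36 (mod 37)
23 ≠ 36, so verification fails.

does not verify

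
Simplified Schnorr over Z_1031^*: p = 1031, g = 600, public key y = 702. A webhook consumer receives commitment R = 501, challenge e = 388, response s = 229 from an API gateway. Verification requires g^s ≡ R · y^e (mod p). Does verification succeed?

fails

g^s mod p:
Squares mod 1031: 600^1≡600, 600^2≡181, 600^4≡800, 600^8≡780, 600^16≡110, 600^32≡759, 600^64≡783, 600^128≡675
229 = 128 + 64 + 32 + 4 + 1, so 600^229 ≡ 675·783·759·800·600 ≡ 882 (mod 1031)
R · y^e mod p:
Squares mod 1031: 702^1≡702, 702^2≡1017, 702^4≡196, 702^8≡269, 702^16≡191, 702^32≡396, 702^64≡104, 702^128≡506, 702^256≡348
388 = 256 + 128 + 4, so 702^388 ≡ 348·506·196 ≡ 523 (mod 1031)
501·523 = 262023 ≡ 149 (mod 1031)
882 ≠ 149; the check fails.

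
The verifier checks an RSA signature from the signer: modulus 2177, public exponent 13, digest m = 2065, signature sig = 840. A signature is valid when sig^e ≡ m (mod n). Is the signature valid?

sig^2 ≡ 840^2 = 705600 ≡ 252
sig^4 ≡ 252^2 = 63504 ≡ 371
sig^8 ≡ 371^2 = 137641 ≡ 490
13 = 8 + 4 + 1, so sig^13 ≡ 490·371·840 ≡ 112 (mod 2177)
112 ≠ 2065, so verification fails.

invalid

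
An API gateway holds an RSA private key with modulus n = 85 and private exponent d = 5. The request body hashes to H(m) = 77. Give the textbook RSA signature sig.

(H(m))^2 ≡ 77^2 = 5929 ≡ 64
(H(m))^4 ≡ 64^2 = 4096 ≡ 16
5 = 4 + 1, so (H(m))^5 ≡ 16·77 ≡ 42 (mod 85)

42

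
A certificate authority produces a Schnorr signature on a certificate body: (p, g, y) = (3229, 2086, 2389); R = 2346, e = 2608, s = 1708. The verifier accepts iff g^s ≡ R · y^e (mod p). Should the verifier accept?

g^s mod p:
2086^2 = 4351396 ≡ 1933
2086^4 ≡ 1933^2 = 3736489 ≡ 536
2086^8 ≡ 536^2 = 287296 ≡ 3144
2086^16 ≡ 3144^2 = 9884736 ≡ 767
2086^32 ≡ 767^2 = 588289 ≡ 611
2086^64 ≡ 611^2 = 373321 ≡ 1986
2086^128 ≡ 1986^2 = 3944196 ≡ 1587
2086^256 ≡ 1587^2 = 2518569 ≡ 3178
2086^512 ≡ 3178^2 = 10099684 ≡ 2601
2086^1024 ≡ 2601^2 = 6765201 ≡ 446
1708 = 1024 + 512 + 128 + 32 + 8 + 4, so 2086^1708 ≡ 446·2601·1587·611·3144·536 ≡ 144 (mod 3229)
R · y^e mod p:
2389^2 = 5707321 ≡ 1678
2389^4 ≡ 1678^2 = 2815684 ≡ 3225
2389^8 ≡ 3225^2 = 10400625 ≡ 16
2389^16 ≡ 16^2 = 256
2389^32 ≡ 256^2 = 65536 ≡ 956
2389^64 ≡ 956^2 = 913936 ≡ 129
2389^128 ≡ 129^2 = 16641 ≡ 496
2389^256 ≡ 496^2 = 246016 ≡ 612
2389^512 ≡ 612^2 = 374544 ≡ 3209
2389^1024 ≡ 3209^2 = 10297681 ≡ 400
2389^2048 ≡ 400^2 = 160000 ≡ 1779
2608 = 2048 + 512 + 32 + 16, so 2389^2608 ≡ 1779·3209·956·256 ≡ 2000 (mod 3229)
2346·2000 = 4692000 ≡ 263 (mod 3229)
144 ≠ 263; the check fails.

reject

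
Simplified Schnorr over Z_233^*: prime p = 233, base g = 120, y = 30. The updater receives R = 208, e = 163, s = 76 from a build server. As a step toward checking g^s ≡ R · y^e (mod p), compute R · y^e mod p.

142

30^2 = 900 ≡ 201
30^4 ≡ 201^2 = 40401 ≡ 92
30^8 ≡ 92^2 = 8464 ≡ 76
30^16 ≡ 76^2 = 5776 ≡ 184
30^32 ≡ 184^2 = 33856 ≡ 71
30^64 ≡ 71^2 = 5041 ≡ 148
30^128 ≡ 148^2 = 21904 ≡ 2
163 = 128 + 32 + 2 + 1, so 30^163 ≡ 2·71·201·30 ≡ 218 (mod 233)
R · y^e ≡ 208·218 = 45344 ≡ 142 (mod 233)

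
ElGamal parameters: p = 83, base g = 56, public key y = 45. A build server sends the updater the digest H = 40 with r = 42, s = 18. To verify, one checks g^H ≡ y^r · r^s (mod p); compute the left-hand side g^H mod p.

40

Squares mod 83: 56^1≡56, 56^2≡65, 56^4≡75, 56^8≡64, 56^16≡29, 56^32≡11
40 = 32 + 8, so 56^40 ≡ 11·64 ≡ 40 (mod 83)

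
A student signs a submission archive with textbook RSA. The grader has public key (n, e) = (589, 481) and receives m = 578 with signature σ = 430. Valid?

no

σ^2 ≡ 430^2 = 184900 ≡ 543
σ^4 ≡ 543^2 = 294849 ≡ 349
σ^8 ≡ 349^2 = 121801 ≡ 467
σ^16 ≡ 467^2 = 218089 ≡ 159
σ^32 ≡ 159^2 = 25281 ≡ 543
σ^64 ≡ 543^2 = 294849 ≡ 349
σ^128 ≡ 349^2 = 121801 ≡ 467
σ^256 ≡ 467^2 = 218089 ≡ 159
481 = 256 + 128 + 64 + 32 + 1, so σ^481 ≡ 159·467·349·543·430 ≡ 430 (mod 589)
430 ≠ 578, so verification fails.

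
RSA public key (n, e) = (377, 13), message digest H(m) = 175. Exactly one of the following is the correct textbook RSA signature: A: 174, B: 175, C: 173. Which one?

Candidate A: 174^13 mod 377 = 174
Candidate B: 175^13 mod 377 = 175
  → matches H(m) = 175
Candidate C: 173^13 mod 377 = 173

B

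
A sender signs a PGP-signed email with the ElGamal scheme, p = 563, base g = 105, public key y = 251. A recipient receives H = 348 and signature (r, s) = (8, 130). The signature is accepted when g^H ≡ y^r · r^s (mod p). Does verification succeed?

fails

Left side g^H mod p:
Squares mod 563: 105^1≡105, 105^2≡328, 105^4≡51, 105^8≡349, 105^16≡193, 105^32≡91, 105^64≡399, 105^128≡435, 105^256≡57
348 = 256 + 64 + 16 + 8 + 4, so 105^348 ≡ 57·399·193·349·51 ≡ 144 (mod 563)
Right side y^r · r^s mod p:
Squares mod 563: 251^1≡251, 251^2≡508, 251^4≡210, 251^8≡186
251^8 ≡ 186 (mod 563)
Squares mod 563: 8^1≡8, 8^2≡64, 8^4≡155, 8^8≡379, 8^16≡76, 8^32≡146, 8^64≡485, 8^128≡454
130 = 128 + 2, so 8^130 ≡ 454·64 ≡ 343 (mod 563)
186·343 = 63798 ≡ 179 (mod 563)
144 ≠ 179, so verification fails.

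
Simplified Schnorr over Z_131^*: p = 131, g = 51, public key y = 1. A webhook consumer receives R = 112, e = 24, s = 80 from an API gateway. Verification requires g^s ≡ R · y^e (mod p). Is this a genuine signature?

genuine

g^s mod p:
Squares mod 131: 51^1≡51, 51^2≡112, 51^4≡99, 51^8≡107, 51^16≡52, 51^32≡84, 51^64≡113
80 = 64 + 16, so 51^80 ≡ 113·52 ≡ 112 (mod 131)
R · y^e mod p:
Squares mod 131: 1^1≡1, 1^2≡1, 1^4≡1, 1^8≡1, 1^16≡1
24 = 16 + 8, so 1^24 ≡ 1·1 ≡ 1 (mod 131)
112·1 = 112 ≡ 112 (mod 131)
112 ≡ 112 (mod 131); signature holds.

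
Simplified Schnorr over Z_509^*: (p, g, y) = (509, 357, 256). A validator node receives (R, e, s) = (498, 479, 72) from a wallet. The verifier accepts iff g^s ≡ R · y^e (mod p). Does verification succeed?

fails

g^s mod p:
Squares mod 509: 357^1≡357, 357^2≡199, 357^4≡408, 357^8≡21, 357^16≡441, 357^32≡43, 357^64≡322
72 = 64 + 8, so 357^72 ≡ 322·21 ≡ 145 (mod 509)
R · y^e mod p:
Squares mod 509: 256^1≡256, 256^2≡384, 256^4≡355, 256^8≡302, 256^16≡93, 256^32≡505, 256^64≡16, 256^128≡256, 256^256≡384
479 = 256 + 128 + 64 + 16 + 8 + 4 + 2 + 1, so 256^479 ≡ 384·256·16·93·302·355·384·256 ≡ 365 (mod 509)
498·365 = 181770 ≡ 57 (mod 509)
145 ≠ 57; the check fails.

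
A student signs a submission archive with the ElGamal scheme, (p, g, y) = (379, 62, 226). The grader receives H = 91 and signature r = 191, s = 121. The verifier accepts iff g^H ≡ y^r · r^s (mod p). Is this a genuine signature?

genuine

Left side g^H mod p:
62^91 mod 379 = 271
Right side y^r · r^s mod p:
226^191 mod 379 = 290
191^121 mod 379 = 146
290·146 = 42340 ≡ 271 (mod 379)
271 ≡ 271 (mod 379), so the signature is genuine.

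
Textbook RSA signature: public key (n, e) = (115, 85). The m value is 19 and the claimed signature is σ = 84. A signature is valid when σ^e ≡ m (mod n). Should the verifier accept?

accept

σ^85 mod 115 = 19
σ^85 mod 115 = 19 matches m.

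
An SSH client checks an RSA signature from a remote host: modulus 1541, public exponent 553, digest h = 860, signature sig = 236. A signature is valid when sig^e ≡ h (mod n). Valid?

yes

Squares mod 1541: sig^1≡236, sig^2≡220, sig^4≡629, sig^8≡1145, sig^16≡1175, sig^32≡1430, sig^64≡1534, sig^128≡49, sig^256≡860, sig^512≡1461
553 = 512 + 32 + 8 + 1, so sig^553 ≡ 1461·1430·1145·236 ≡ 860 (mod 1541)
Since 860 equals the digest 860, verification succeeds.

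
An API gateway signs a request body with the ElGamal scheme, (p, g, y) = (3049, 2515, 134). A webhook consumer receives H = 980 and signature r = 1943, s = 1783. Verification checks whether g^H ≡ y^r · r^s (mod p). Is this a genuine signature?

Left side g^H mod p:
2515^980 mod 3049 = 84
Right side y^r · r^s mod p:
134^1943 mod 3049 = 1476
1943^1783 mod 3049 = 124
1476·124 = 183024 ≡ 84 (mod 3049)
84 ≡ 84 (mod 3049), so the signature is genuine.

genuine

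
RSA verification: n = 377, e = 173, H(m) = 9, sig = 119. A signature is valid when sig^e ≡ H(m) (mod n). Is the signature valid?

invalid

sig^173 mod 377 = 214
sig^173 mod 377 = 214, but H(m) = 9.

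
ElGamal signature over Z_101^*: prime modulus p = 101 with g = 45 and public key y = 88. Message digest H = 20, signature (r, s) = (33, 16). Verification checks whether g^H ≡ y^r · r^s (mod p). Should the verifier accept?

accept

Left side g^H mod p:
Squares mod 101: 45^1≡45, 45^2≡5, 45^4≡25, 45^8≡19, 45^16≡58
20 = 16 + 4, so 45^20 ≡ 58·25 ≡ 36 (mod 101)
Right side y^r · r^s mod p:
Squares mod 101: 88^1≡88, 88^2≡68, 88^4≡79, 88^8≡80, 88^16≡37, 88^32≡56
33 = 32 + 1, so 88^33 ≡ 56·88 ≡ 80 (mod 101)
Squares mod 101: 33^1≡33, 33^2≡79, 33^4≡80, 33^8≡37, 33^16≡56
33^16 ≡ 56 (mod 101)
80·56 = 4480 ≡ 36 (mod 101)
36 ≡ 36 (mod 101), so the signature is genuine.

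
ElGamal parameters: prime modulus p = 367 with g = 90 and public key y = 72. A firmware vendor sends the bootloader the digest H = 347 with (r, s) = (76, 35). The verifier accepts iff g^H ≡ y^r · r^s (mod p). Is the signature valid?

Left side g^H mod p:
90^347 mod 367 = 96
Right side y^r · r^s mod p:
72^76 mod 367 = 329
76^35 mod 367 = 152
329·152 = 50008 ≡ 96 (mod 367)
96 ≡ 96 (mod 367), so the signature is genuine.

valid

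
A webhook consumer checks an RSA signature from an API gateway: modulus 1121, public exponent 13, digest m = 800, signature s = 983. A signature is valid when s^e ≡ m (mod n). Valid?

yes

s^2 ≡ 983^2 = 966289 ≡ 1108
s^4 ≡ 1108^2 = 1227664 ≡ 169
s^8 ≡ 169^2 = 28561 ≡ 536
13 = 8 + 4 + 1, so s^13 ≡ 536·169·983 ≡ 800 (mod 1121)
Since 800 equals the digest 800, verification succeeds.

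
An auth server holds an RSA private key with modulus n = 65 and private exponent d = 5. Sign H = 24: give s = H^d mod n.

H^2 ≡ 24^2 = 576 ≡ 56
H^4 ≡ 56^2 = 3136 ≡ 16
5 = 4 + 1, so H^5 ≡ 16·24 ≡ 59 (mod 65)

59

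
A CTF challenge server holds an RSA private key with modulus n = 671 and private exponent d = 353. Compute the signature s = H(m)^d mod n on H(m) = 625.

Squares mod 671: (H(m))^1≡625, (H(m))^2≡103, (H(m))^4≡544, (H(m))^8≡25, (H(m))^16≡625, (H(m))^32≡103, (H(m))^64≡544, (H(m))^128≡25, (H(m))^256≡625
353 = 256 + 64 + 32 + 1, so (H(m))^353 ≡ 625·544·103·625 ≡ 25 (mod 671)

25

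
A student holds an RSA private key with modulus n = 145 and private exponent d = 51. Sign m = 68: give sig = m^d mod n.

m^2 ≡ 68^2 = 4624 ≡ 129
m^4 ≡ 129^2 = 16641 ≡ 111
m^8 ≡ 111^2 = 12321 ≡ 141
m^16 ≡ 141^2 = 19881 ≡ 16
m^32 ≡ 16^2 = 256 ≡ 111
51 = 32 + 16 + 2 + 1, so m^51 ≡ 111·16·129·68 ≡ 127 (mod 145)

127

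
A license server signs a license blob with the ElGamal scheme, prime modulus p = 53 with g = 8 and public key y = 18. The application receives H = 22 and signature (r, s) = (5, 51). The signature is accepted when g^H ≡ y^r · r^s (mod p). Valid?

no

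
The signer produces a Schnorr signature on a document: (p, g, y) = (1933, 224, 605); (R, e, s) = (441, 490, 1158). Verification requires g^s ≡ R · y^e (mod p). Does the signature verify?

verifies

g^s mod p:
224^2 = 50176 ≡ 1851
224^4 ≡ 1851^2 = 3426201 ≡ 925
224^8 ≡ 925^2 = 855625 ≡ 1239
224^16 ≡ 1239^2 = 1535121 ≡ 319
224^32 ≡ 319^2 = 101761 ≡ 1245
224^64 ≡ 1245^2 = 1550025 ≡ 1692
224^128 ≡ 1692^2 = 2862864 ≡ 91
224^256 ≡ 91^2 = 8281 ≡ 549
224^512 ≡ 549^2 = 301401 ≡ 1786
224^1024 ≡ 1786^2 = 3189796 ≡ 346
1158 = 1024 + 128 + 4 + 2, so 224^1158 ≡ 346·91·925·1851 ≡ 668 (mod 1933)
R · y^e mod p:
605^2 = 366025 ≡ 688
605^4 ≡ 688^2 = 473344 ≡ 1692
605^8 ≡ 1692^2 = 2862864 ≡ 91
605^16 ≡ 91^2 = 8281 ≡ 549
605^32 ≡ 549^2 = 301401 ≡ 1786
605^64 ≡ 1786^2 = 3189796 ≡ 346
605^128 ≡ 346^2 = 119716 ≡ 1803
605^256 ≡ 1803^2 = 3250809 ≡ 1436
490 = 256 + 128 + 64 + 32 + 8 + 2, so 605^490 ≡ 1436·1803·346·1786·91·688 ≡ 1860 (mod 1933)
441·1860 = 820260 ≡ 668 (mod 1933)
668 ≡ 668 (mod 1933); signature holds.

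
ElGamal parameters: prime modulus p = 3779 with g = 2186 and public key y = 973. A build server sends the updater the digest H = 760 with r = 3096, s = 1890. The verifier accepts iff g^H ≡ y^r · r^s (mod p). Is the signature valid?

valid

Left side g^H mod p:
2186^760 mod 3779 = 3201
Right side y^r · r^s mod p:
973^3096 mod 3779 = 2546
3096^1890 mod 3779 = 3096
2546·3096 = 7882416 ≡ 3201 (mod 3779)
3201 ≡ 3201 (mod 3779), so the signature is genuine.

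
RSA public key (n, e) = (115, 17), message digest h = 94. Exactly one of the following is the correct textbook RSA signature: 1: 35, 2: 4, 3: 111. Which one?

Candidate 1: Squares mod 115: 35^1≡35, 35^2≡75, 35^4≡105, 35^8≡100, 35^16≡110; 17 = 16 + 1, so 35^17 ≡ 110·35 ≡ 55 (mod 115)
Candidate 2: Squares mod 115: 4^1≡4, 4^2≡16, 4^4≡26, 4^8≡101, 4^16≡81; 17 = 16 + 1, so 4^17 ≡ 81·4 ≡ 94 (mod 115)
  → matches h = 94
Candidate 3: Squares mod 115: 111^1≡111, 111^2≡16, 111^4≡26, 111^8≡101, 111^16≡81; 17 = 16 + 1, so 111^17 ≡ 81·111 ≡ 21 (mod 115)

2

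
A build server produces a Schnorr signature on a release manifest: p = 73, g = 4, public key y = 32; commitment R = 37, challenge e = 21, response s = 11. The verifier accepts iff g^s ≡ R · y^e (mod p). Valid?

no

g^s mod p:
Squares mod 73: 4^1≡4, 4^2≡16, 4^4≡37, 4^8≡55
11 = 8 + 2 + 1, so 4^11 ≡ 55·16·4 ≡ 16 (mod 73)
R · y^e mod p:
Squares mod 73: 32^1≡32, 32^2≡2, 32^4≡4, 32^8≡16, 32^16≡37
21 = 16 + 4 + 1, so 32^21 ≡ 37·4·32 ≡ 64 (mod 73)
37·64 = 2368 ≡ 32 (mod 73)
16 ≠ 32; the check fails.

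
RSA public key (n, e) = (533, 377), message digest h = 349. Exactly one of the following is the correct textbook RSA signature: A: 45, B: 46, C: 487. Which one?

Candidate A: Squares mod 533: 45^1≡45, 45^2≡426, 45^4≡256, 45^8≡510, 45^16≡529, 45^32≡16, 45^64≡256, 45^128≡510, 45^256≡529; 377 = 256 + 64 + 32 + 16 + 8 + 1, so 45^377 ≡ 529·256·16·529·510·45 ≡ 353 (mod 533)
Candidate B: Squares mod 533: 46^1≡46, 46^2≡517, 46^4≡256, 46^8≡510, 46^16≡529, 46^32≡16, 46^64≡256, 46^128≡510, 46^256≡529; 377 = 256 + 64 + 32 + 16 + 8 + 1, so 46^377 ≡ 529·256·16·529·510·46 ≡ 349 (mod 533)
  → matches h = 349
Candidate C: Squares mod 533: 487^1≡487, 487^2≡517, 487^4≡256, 487^8≡510, 487^16≡529, 487^32≡16, 487^64≡256, 487^128≡510, 487^256≡529; 377 = 256 + 64 + 32 + 16 + 8 + 1, so 487^377 ≡ 529·256·16·529·510·487 ≡ 184 (mod 533)

B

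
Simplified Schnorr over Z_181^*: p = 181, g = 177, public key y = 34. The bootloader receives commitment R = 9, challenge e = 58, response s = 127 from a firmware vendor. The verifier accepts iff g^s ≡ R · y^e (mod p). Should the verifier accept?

g^s mod p:
177^2 = 31329 ≡ 16
177^4 ≡ 16^2 = 256 ≡ 75
177^8 ≡ 75^2 = 5625 ≡ 14
177^16 ≡ 14^2 = 196 ≡ 15
177^32 ≡ 15^2 = 225 ≡ 44
177^64 ≡ 44^2 = 1936 ≡ 126
127 = 64 + 32 + 16 + 8 + 4 + 2 + 1, so 177^127 ≡ 126·44·15·14·75·16·177 ≡ 13 (mod 181)
R · y^e mod p:
34^2 = 1156 ≡ 70
34^4 ≡ 70^2 = 4900 ≡ 13
34^8 ≡ 13^2 = 169
34^16 ≡ 169^2 = 28561 ≡ 144
34^32 ≡ 144^2 = 20736 ≡ 102
58 = 32 + 16 + 8 + 2, so 34^58 ≡ 102·144·169·70 ≡ 126 (mod 181)
9·126 = 1134 ≡ 48 (mod 181)
13 ≠ 48; the check fails.

reject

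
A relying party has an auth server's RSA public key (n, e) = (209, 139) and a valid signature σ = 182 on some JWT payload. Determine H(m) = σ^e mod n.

68

σ^2 ≡ 182^2 = 33124 ≡ 102
σ^4 ≡ 102^2 = 10404 ≡ 163
σ^8 ≡ 163^2 = 26569 ≡ 26
σ^16 ≡ 26^2 = 676 ≡ 49
σ^32 ≡ 49^2 = 2401 ≡ 102
σ^64 ≡ 102^2 = 10404 ≡ 163
σ^128 ≡ 163^2 = 26569 ≡ 26
139 = 128 + 8 + 2 + 1, so σ^139 ≡ 26·26·102·182 ≡ 68 (mod 209)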